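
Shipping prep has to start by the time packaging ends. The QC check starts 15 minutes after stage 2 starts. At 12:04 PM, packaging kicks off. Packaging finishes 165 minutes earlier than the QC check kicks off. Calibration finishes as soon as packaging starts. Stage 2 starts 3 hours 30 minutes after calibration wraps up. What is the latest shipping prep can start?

Calibration ends at 12:04 PM.
Stage 2 starts at 12:04 PM + 210 min = 3:34 PM.
The QC check starts at 3:34 PM + 15 min = 3:49 PM.
Packaging ends at 3:49 PM − 165 min = 1:04 PM.
Shipping prep is bounded by packaging, so the latest it can start is 1:04 PM.

1:04 PM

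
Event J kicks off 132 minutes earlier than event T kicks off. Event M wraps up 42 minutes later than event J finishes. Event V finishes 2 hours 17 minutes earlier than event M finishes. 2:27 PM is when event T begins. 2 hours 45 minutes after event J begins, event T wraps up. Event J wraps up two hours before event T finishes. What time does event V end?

11:25 AM

Event J starts at 2:27 PM − 132 min = 12:15 PM.
Event T ends at 12:15 PM + 165 min = 3:00 PM.
Event J ends at 3:00 PM − 120 min = 1:00 PM.
Event M ends at 1:00 PM + 42 min = 1:42 PM.
Event V ends at 1:42 PM − 137 min = 11:25 AM.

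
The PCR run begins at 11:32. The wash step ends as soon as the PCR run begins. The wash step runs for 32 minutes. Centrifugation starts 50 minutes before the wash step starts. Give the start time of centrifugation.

10:10

The wash step ends at 11:32.
The wash step starts at 11:32 − 32 min = 11:00.
Centrifugation starts at 11:00 − 50 min = 10:10.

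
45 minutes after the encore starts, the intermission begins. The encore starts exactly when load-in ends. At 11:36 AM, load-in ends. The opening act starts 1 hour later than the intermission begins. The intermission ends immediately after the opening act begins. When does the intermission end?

The encore starts at 11:36 AM.
The intermission starts at 11:36 AM + 45 min = 12:21 PM.
The opening act starts at 12:21 PM + 60 min = 1:21 PM.
So the intermission ends at 1:21 PM.

1:21 PM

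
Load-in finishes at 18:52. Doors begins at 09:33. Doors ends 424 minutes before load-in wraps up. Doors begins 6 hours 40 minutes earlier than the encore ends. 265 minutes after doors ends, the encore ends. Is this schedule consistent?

Yes

Doors ends at 18:52 − 424 min = 11:48.
The encore ends at 11:48 + 265 min = 16:13.
Doors starts at 16:13 − 400 min = 09:33.
That matches the stated 09:33, so the schedule is consistent.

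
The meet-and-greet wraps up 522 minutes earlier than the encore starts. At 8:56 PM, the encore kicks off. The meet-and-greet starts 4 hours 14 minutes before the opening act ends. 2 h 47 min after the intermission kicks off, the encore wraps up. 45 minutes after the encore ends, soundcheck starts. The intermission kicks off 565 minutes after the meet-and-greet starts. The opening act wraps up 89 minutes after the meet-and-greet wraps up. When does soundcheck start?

10:26 PM

The meet-and-greet ends at 8:56 PM − 522 min = 12:14 PM.
The opening act ends at 12:14 PM + 89 min = 1:43 PM.
The meet-and-greet starts at 1:43 PM − 254 min = 9:29 AM.
The intermission starts at 9:29 AM + 565 min = 6:54 PM.
The encore ends at 6:54 PM + 167 min = 9:41 PM.
Soundcheck starts at 9:41 PM + 45 min = 10:26 PM.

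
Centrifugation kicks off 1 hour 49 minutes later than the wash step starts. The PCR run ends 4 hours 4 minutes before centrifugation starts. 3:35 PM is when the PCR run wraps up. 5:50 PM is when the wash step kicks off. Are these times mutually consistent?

Centrifugation starts at 5:50 PM + 109 min = 7:39 PM.
The PCR run ends at 7:39 PM − 244 min = 3:35 PM.
That matches the stated 3:35 PM, so the schedule is consistent.

Yes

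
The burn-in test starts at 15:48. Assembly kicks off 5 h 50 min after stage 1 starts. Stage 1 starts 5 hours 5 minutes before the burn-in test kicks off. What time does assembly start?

16:33

Stage 1 starts at 15:48 − 305 min = 10:43.
Assembly starts at 10:43 + 350 min = 16:33.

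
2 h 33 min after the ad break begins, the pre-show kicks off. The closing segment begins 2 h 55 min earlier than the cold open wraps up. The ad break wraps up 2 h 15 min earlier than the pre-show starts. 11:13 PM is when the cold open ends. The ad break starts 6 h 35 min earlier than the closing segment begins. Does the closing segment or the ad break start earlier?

the ad break

The closing segment starts at 11:13 PM − 175 min = 8:18 PM.
The ad break starts at 8:18 PM − 395 min = 1:43 PM.
The closing segment starts at 8:18 PM and the ad break starts at 1:43 PM, so the ad break is first.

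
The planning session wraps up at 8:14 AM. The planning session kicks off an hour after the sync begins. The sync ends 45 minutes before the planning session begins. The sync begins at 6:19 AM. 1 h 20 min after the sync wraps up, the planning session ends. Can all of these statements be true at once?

No

The planning session starts at 6:19 AM + 60 min = 7:19 AM.
The sync ends at 7:19 AM − 45 min = 6:34 AM.
The planning session ends at 6:34 AM + 80 min = 7:54 AM.
But the planning session is also said to end at 8:14 AM — a 20-minute conflict.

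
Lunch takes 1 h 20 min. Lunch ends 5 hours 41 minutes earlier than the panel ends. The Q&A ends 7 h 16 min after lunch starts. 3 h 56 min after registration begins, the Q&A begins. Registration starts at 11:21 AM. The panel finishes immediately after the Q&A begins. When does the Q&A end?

3:32 PM

The Q&A starts at 11:21 AM + 236 min = 3:17 PM.
So the panel ends at 3:17 PM.
Lunch ends at 3:17 PM − 341 min = 9:36 AM.
Lunch starts at 9:36 AM − 80 min = 8:16 AM.
The Q&A ends at 8:16 AM + 436 min = 3:32 PM.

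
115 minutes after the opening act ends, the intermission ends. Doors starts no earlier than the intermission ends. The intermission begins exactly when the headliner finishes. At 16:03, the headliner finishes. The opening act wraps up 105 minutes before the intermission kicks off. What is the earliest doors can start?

The intermission starts at 16:03.
The opening act ends at 16:03 − 105 min = 14:18.
The intermission ends at 14:18 + 115 min = 16:13.
Doors is bounded by the intermission, so the earliest it can start is 16:13.

16:13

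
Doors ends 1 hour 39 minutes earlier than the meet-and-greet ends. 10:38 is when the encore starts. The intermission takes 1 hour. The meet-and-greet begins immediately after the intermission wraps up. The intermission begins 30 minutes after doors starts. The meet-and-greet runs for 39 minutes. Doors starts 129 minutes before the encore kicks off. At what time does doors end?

Doors starts at 10:38 − 129 min = 08:29.
The intermission starts at 08:29 + 30 min = 08:59.
The intermission ends at 08:59 + 60 min = 09:59.
So the meet-and-greet starts at 09:59.
The meet-and-greet ends at 09:59 + 39 min = 10:38.
Doors ends at 10:38 − 99 min = 08:59.

08:59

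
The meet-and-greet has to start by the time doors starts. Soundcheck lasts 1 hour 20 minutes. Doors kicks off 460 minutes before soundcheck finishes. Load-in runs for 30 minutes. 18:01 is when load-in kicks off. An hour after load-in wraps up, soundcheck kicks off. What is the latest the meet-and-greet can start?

Load-in ends at 18:01 + 30 min = 18:31.
Soundcheck starts at 18:31 + 60 min = 19:31.
Soundcheck ends at 19:31 + 80 min = 20:51.
Doors starts at 20:51 − 460 min = 13:11.
The meet-and-greet is bounded by doors, so the latest it can start is 13:11.

13:11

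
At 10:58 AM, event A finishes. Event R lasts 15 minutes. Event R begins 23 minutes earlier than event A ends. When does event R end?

Event R starts at 10:58 AM − 23 min = 10:35 AM.
Event R ends at 10:35 AM + 15 min = 10:50 AM.

10:50 AM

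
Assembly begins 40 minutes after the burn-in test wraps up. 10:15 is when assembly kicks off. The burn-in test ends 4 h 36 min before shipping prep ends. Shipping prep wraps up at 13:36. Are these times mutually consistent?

No

The burn-in test ends at 13:36 − 276 min = 09:00.
Assembly starts at 09:00 + 40 min = 09:40.
But assembly is also said to start at 10:15 — a 35-minute conflict.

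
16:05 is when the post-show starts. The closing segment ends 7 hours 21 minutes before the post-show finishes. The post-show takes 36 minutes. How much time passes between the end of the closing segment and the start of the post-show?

The post-show ends at 16:05 + 36 min = 16:41.
The closing segment ends at 16:41 − 441 min = 09:20.
From 09:20 to 16:05 is 6 hours 45 minutes.

6 hours 45 minutes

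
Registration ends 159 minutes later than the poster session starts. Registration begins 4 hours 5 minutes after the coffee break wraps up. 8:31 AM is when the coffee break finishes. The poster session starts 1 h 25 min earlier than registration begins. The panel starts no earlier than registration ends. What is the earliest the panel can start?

Registration starts at 8:31 AM + 245 min = 12:36 PM.
The poster session starts at 12:36 PM − 85 min = 11:11 AM.
Registration ends at 11:11 AM + 159 min = 1:50 PM.
The panel is bounded by registration, so the earliest it can start is 1:50 PM.

1:50 PM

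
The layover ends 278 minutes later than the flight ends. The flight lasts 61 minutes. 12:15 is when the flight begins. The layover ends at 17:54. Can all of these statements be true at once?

The flight ends at 12:15 + 61 min = 13:16.
The layover ends at 13:16 + 278 min = 17:54.
That matches the stated 17:54, so the schedule is consistent.

Yes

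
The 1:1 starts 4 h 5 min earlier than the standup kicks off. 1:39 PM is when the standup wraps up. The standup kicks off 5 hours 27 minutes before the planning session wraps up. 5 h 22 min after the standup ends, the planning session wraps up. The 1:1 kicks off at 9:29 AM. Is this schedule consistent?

The planning session ends at 1:39 PM + 322 min = 7:01 PM.
The standup starts at 7:01 PM − 327 min = 1:34 PM.
The 1:1 starts at 1:34 PM − 245 min = 9:29 AM.
That matches the stated 9:29 AM, so the schedule is consistent.

Yes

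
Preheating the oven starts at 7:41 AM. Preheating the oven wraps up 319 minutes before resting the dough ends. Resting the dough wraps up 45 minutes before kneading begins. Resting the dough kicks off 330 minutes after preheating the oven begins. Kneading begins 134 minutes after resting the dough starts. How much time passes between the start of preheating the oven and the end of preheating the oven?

100 minutes

Resting the dough starts at 7:41 AM + 330 min = 1:11 PM.
Kneading starts at 1:11 PM + 134 min = 3:25 PM.
Resting the dough ends at 3:25 PM − 45 min = 2:40 PM.
Preheating the oven ends at 2:40 PM − 319 min = 9:21 AM.
From 7:41 AM to 9:21 AM is 100 minutes.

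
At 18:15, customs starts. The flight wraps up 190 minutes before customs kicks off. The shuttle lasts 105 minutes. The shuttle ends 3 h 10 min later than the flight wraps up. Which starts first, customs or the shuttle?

The flight ends at 18:15 − 190 min = 15:05.
The shuttle ends at 15:05 + 190 min = 18:15.
The shuttle starts at 18:15 − 105 min = 16:30.
Customs starts at 18:15 and the shuttle starts at 16:30, so the shuttle is first.

the shuttle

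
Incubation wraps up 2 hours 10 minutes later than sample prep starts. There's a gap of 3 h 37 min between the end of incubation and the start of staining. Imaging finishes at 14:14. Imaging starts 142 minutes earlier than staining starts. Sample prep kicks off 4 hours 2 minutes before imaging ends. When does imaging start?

13:37

Sample prep starts at 14:14 − 242 min = 10:12.
Incubation ends at 10:12 + 130 min = 12:22.
Staining starts at 12:22 + 217 min = 15:59.
Imaging starts at 15:59 − 142 min = 13:37.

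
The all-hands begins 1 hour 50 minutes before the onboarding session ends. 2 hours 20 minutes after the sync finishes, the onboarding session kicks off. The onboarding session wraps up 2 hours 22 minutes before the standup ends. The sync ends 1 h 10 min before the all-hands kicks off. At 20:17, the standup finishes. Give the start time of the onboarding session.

The onboarding session ends at 20:17 − 142 min = 17:55.
The all-hands starts at 17:55 − 110 min = 16:05.
The sync ends at 16:05 − 70 min = 14:55.
The onboarding session starts at 14:55 + 140 min = 17:15.

17:15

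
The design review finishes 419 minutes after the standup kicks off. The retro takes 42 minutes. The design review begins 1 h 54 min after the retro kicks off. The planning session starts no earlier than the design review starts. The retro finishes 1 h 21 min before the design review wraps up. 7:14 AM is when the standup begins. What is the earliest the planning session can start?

The design review ends at 7:14 AM + 419 min = 2:13 PM.
The retro ends at 2:13 PM − 81 min = 12:52 PM.
The retro starts at 12:52 PM − 42 min = 12:10 PM.
The design review starts at 12:10 PM + 114 min = 2:04 PM.
The planning session is bounded by the design review, so the earliest it can start is 2:04 PM.

2:04 PM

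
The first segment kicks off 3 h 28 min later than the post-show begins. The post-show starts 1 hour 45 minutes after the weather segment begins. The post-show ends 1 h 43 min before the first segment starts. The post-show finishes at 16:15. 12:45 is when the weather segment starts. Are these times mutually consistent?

The post-show starts at 12:45 + 105 min = 14:30.
The first segment starts at 14:30 + 208 min = 17:58.
The post-show ends at 17:58 − 103 min = 16:15.
That matches the stated 16:15, so the schedule is consistent.

Yes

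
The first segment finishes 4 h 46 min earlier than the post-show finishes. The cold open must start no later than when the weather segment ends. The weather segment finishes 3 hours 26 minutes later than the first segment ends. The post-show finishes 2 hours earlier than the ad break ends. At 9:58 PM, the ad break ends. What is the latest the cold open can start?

6:38 PM

The post-show ends at 9:58 PM − 120 min = 7:58 PM.
The first segment ends at 7:58 PM − 286 min = 3:12 PM.
The weather segment ends at 3:12 PM + 206 min = 6:38 PM.
The cold open is bounded by the weather segment, so the latest it can start is 6:38 PM.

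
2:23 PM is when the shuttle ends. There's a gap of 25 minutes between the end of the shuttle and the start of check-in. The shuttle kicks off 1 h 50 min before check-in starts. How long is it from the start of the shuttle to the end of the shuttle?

85 minutes

Check-in starts at 2:23 PM + 25 min = 2:48 PM.
The shuttle starts at 2:48 PM − 110 min = 12:58 PM.
From 12:58 PM to 2:23 PM is 85 minutes.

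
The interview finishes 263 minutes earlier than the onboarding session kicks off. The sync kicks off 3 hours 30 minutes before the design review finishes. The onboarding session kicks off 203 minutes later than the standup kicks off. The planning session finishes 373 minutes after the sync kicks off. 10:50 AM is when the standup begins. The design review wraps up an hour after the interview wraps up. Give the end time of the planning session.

1:33 PM

The onboarding session starts at 10:50 AM + 203 min = 2:13 PM.
The interview ends at 2:13 PM − 263 min = 9:50 AM.
The design review ends at 9:50 AM + 60 min = 10:50 AM.
The sync starts at 10:50 AM − 210 min = 7:20 AM.
The planning session ends at 7:20 AM + 373 min = 1:33 PM.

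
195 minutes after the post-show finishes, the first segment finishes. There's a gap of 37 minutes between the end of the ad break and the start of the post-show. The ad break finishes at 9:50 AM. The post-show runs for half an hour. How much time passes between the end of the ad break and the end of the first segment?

The post-show starts at 9:50 AM + 37 min = 10:27 AM.
The post-show ends at 10:27 AM + 30 min = 10:57 AM.
The first segment ends at 10:57 AM + 195 min = 2:12 PM.
From 9:50 AM to 2:12 PM is 262 minutes.

262 minutes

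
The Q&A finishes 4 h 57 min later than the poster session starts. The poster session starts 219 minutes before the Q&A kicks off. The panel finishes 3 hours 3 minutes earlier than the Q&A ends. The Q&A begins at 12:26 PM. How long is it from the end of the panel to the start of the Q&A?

105 minutes

The poster session starts at 12:26 PM − 219 min = 8:47 AM.
The Q&A ends at 8:47 AM + 297 min = 1:44 PM.
The panel ends at 1:44 PM − 183 min = 10:41 AM.
From 10:41 AM to 12:26 PM is 105 minutes.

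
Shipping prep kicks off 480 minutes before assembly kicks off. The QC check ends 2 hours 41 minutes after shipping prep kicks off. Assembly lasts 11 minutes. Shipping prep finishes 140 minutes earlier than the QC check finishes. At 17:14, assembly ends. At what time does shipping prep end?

09:24

Assembly starts at 17:14 − 11 min = 17:03.
Shipping prep starts at 17:03 − 480 min = 09:03.
The QC check ends at 09:03 + 161 min = 11:44.
Shipping prep ends at 11:44 − 140 min = 09:24.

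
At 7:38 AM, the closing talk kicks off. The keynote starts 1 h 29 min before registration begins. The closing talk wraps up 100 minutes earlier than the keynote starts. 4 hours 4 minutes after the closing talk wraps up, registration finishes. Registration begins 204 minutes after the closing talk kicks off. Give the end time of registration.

Registration starts at 7:38 AM + 204 min = 11:02 AM.
The keynote starts at 11:02 AM − 89 min = 9:33 AM.
The closing talk ends at 9:33 AM − 100 min = 7:53 AM.
Registration ends at 7:53 AM + 244 min = 11:57 AM.

11:57 AM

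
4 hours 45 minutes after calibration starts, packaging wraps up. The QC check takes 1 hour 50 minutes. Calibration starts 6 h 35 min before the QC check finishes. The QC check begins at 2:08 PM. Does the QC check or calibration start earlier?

calibration

The QC check ends at 2:08 PM + 110 min = 3:58 PM.
Calibration starts at 3:58 PM − 395 min = 9:23 AM.
The QC check starts at 2:08 PM and calibration starts at 9:23 AM, so calibration is first.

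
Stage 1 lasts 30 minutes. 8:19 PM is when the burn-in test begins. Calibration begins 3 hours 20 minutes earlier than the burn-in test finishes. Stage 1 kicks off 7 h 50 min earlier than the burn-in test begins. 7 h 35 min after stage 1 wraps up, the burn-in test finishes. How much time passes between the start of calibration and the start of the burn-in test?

185 minutes

Stage 1 starts at 8:19 PM − 470 min = 12:29 PM.
Stage 1 ends at 12:29 PM + 30 min = 12:59 PM.
The burn-in test ends at 12:59 PM + 455 min = 8:34 PM.
Calibration starts at 8:34 PM − 200 min = 5:14 PM.
From 5:14 PM to 8:19 PM is 185 minutes.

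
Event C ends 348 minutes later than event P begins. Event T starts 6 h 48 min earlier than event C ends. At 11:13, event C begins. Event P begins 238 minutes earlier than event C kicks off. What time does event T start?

Event P starts at 11:13 − 238 min = 07:15.
Event C ends at 07:15 + 348 min = 13:03.
Event T starts at 13:03 − 408 min = 06:15.

06:15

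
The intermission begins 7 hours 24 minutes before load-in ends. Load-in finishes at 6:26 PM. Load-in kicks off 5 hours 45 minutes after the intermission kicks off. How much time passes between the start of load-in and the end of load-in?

The intermission starts at 6:26 PM − 444 min = 11:02 AM.
Load-in starts at 11:02 AM + 345 min = 4:47 PM.
From 4:47 PM to 6:26 PM is 99 minutes.

99 minutes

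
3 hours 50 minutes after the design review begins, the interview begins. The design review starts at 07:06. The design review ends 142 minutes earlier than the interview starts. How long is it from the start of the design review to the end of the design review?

The interview starts at 07:06 + 230 min = 10:56.
The design review ends at 10:56 − 142 min = 08:34.
From 07:06 to 08:34 is 88 minutes.

88 minutes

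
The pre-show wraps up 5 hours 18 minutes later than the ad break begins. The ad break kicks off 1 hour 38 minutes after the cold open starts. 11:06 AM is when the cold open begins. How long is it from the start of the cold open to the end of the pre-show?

416 minutes

The ad break starts at 11:06 AM + 98 min = 12:44 PM.
The pre-show ends at 12:44 PM + 318 min = 6:02 PM.
From 11:06 AM to 6:02 PM is 416 minutes.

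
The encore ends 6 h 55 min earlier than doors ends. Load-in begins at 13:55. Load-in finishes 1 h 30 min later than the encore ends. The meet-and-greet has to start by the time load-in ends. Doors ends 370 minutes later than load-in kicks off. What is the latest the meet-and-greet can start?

14:40

Doors ends at 13:55 + 370 min = 20:05.
The encore ends at 20:05 − 415 min = 13:10.
Load-in ends at 13:10 + 90 min = 14:40.
The meet-and-greet is bounded by load-in, so the latest it can start is 14:40.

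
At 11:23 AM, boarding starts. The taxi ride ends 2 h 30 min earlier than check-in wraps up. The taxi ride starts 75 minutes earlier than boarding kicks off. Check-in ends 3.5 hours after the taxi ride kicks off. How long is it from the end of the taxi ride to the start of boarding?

15 minutes

The taxi ride starts at 11:23 AM − 75 min = 10:08 AM.
Check-in ends at 10:08 AM + 210 min = 1:38 PM.
The taxi ride ends at 1:38 PM − 150 min = 11:08 AM.
From 11:08 AM to 11:23 AM is 15 minutes.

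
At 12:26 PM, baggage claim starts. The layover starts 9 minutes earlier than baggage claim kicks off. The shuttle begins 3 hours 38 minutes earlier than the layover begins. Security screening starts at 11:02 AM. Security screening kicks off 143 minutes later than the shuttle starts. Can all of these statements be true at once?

The layover starts at 12:26 PM − 9 min = 12:17 PM.
The shuttle starts at 12:17 PM − 218 min = 8:39 AM.
Security screening starts at 8:39 AM + 143 min = 11:02 AM.
That matches the stated 11:02 AM, so the schedule is consistent.

Yes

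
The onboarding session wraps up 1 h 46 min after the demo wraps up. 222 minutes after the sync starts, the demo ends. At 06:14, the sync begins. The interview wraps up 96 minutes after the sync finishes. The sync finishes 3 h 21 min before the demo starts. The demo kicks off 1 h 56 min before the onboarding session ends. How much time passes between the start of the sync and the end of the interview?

The demo ends at 06:14 + 222 min = 09:56.
The onboarding session ends at 09:56 + 106 min = 11:42.
The demo starts at 11:42 − 116 min = 09:46.
The sync ends at 09:46 − 201 min = 06:25.
The interview ends at 06:25 + 96 min = 08:01.
From 06:14 to 08:01 is 107 minutes.

107 minutes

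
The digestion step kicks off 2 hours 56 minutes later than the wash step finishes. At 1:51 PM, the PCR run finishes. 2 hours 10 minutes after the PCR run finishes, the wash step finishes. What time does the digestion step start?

6:57 PM

The wash step ends at 1:51 PM + 130 min = 4:01 PM.
The digestion step starts at 4:01 PM + 176 min = 6:57 PM.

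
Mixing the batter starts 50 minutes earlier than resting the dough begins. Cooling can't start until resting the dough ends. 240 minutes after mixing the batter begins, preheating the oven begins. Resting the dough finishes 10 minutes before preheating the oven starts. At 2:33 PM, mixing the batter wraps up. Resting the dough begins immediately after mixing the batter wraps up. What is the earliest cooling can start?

5:33 PM

Resting the dough starts at 2:33 PM.
Mixing the batter starts at 2:33 PM − 50 min = 1:43 PM.
Preheating the oven starts at 1:43 PM + 240 min = 5:43 PM.
Resting the dough ends at 5:43 PM − 10 min = 5:33 PM.
Cooling is bounded by resting the dough, so the earliest it can start is 5:33 PM.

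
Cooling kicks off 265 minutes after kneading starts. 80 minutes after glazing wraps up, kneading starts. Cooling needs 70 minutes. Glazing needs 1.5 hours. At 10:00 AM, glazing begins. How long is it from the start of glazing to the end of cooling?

Glazing ends at 10:00 AM + 90 min = 11:30 AM.
Kneading starts at 11:30 AM + 80 min = 12:50 PM.
Cooling starts at 12:50 PM + 265 min = 5:15 PM.
Cooling ends at 5:15 PM + 70 min = 6:25 PM.
From 10:00 AM to 6:25 PM is 8 h 25 min.

8 h 25 min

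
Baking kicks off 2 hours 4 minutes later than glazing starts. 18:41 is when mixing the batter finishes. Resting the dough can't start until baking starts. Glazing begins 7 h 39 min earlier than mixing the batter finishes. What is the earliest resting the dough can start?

Glazing starts at 18:41 − 459 min = 11:02.
Baking starts at 11:02 + 124 min = 13:06.
Resting the dough is bounded by baking, so the earliest it can start is 13:06.

13:06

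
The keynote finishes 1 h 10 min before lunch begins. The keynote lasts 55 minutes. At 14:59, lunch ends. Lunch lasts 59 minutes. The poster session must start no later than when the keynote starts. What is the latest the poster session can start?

11:55

Lunch starts at 14:59 − 59 min = 14:00.
The keynote ends at 14:00 − 70 min = 12:50.
The keynote starts at 12:50 − 55 min = 11:55.
The poster session is bounded by the keynote, so the latest it can start is 11:55.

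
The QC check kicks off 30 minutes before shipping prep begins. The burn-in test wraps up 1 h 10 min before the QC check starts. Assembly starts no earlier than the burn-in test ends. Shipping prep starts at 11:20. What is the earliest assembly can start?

09:40

The QC check starts at 11:20 − 30 min = 10:50.
The burn-in test ends at 10:50 − 70 min = 09:40.
Assembly is bounded by the burn-in test, so the earliest it can start is 09:40.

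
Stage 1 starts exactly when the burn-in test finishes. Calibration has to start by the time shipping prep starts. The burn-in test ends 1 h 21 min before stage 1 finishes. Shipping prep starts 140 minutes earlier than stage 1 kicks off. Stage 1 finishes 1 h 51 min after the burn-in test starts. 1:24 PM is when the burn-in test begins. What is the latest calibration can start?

Stage 1 ends at 1:24 PM + 111 min = 3:15 PM.
The burn-in test ends at 3:15 PM − 81 min = 1:54 PM.
So stage 1 starts at 1:54 PM.
Shipping prep starts at 1:54 PM − 140 min = 11:34 AM.
Calibration is bounded by shipping prep, so the latest it can start is 11:34 AM.

11:34 AM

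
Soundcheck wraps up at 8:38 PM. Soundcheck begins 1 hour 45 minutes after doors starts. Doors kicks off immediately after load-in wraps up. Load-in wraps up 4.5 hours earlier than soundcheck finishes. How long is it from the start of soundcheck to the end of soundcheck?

2 hours 45 minutes

Load-in ends at 8:38 PM − 270 min = 4:08 PM.
So doors starts at 4:08 PM.
Soundcheck starts at 4:08 PM + 105 min = 5:53 PM.
From 5:53 PM to 8:38 PM is 2 hours 45 minutes.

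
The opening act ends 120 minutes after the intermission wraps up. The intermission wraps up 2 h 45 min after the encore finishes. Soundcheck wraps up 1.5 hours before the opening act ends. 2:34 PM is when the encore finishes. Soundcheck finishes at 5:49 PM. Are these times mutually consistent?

The intermission ends at 2:34 PM + 165 min = 5:19 PM.
The opening act ends at 5:19 PM + 120 min = 7:19 PM.
Soundcheck ends at 7:19 PM − 90 min = 5:49 PM.
That matches the stated 5:49 PM, so the schedule is consistent.

Yes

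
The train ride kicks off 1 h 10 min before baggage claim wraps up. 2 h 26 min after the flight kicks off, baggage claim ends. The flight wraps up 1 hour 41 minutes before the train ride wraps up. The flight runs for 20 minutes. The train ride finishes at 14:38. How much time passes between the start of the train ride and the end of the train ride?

The flight ends at 14:38 − 101 min = 12:57.
The flight starts at 12:57 − 20 min = 12:37.
Baggage claim ends at 12:37 + 146 min = 15:03.
The train ride starts at 15:03 − 70 min = 13:53.
From 13:53 to 14:38 is 45 minutes.

45 minutes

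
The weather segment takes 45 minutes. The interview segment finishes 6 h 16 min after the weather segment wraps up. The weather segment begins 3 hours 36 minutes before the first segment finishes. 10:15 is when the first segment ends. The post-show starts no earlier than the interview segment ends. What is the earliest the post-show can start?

13:40

The weather segment starts at 10:15 − 216 min = 06:39.
The weather segment ends at 06:39 + 45 min = 07:24.
The interview segment ends at 07:24 + 376 min = 13:40.
The post-show is bounded by the interview segment, so the earliest it can start is 13:40.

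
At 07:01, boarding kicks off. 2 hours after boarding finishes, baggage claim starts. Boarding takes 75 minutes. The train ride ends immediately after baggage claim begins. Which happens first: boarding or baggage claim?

boarding

Boarding ends at 07:01 + 75 min = 08:16.
Baggage claim starts at 08:16 + 120 min = 10:16.
Boarding starts at 07:01 and baggage claim starts at 10:16, so boarding is first.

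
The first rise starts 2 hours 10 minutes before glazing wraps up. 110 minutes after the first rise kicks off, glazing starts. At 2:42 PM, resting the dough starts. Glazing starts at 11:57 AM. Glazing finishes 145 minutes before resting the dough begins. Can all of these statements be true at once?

Glazing ends at 2:42 PM − 145 min = 12:17 PM.
The first rise starts at 12:17 PM − 130 min = 10:07 AM.
Glazing starts at 10:07 AM + 110 min = 11:57 AM.
That matches the stated 11:57 AM, so the schedule is consistent.

Yes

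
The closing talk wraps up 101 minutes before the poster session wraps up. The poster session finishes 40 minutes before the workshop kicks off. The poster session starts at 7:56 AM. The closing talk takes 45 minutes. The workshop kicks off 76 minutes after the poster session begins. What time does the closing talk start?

6:06 AM

The workshop starts at 7:56 AM + 76 min = 9:12 AM.
The poster session ends at 9:12 AM − 40 min = 8:32 AM.
The closing talk ends at 8:32 AM − 101 min = 6:51 AM.
The closing talk starts at 6:51 AM − 45 min = 6:06 AM.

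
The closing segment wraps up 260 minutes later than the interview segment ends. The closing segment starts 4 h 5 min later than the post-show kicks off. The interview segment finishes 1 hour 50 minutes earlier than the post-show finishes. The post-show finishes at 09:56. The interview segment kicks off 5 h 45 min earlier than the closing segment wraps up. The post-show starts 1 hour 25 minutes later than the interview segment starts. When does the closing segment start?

The interview segment ends at 09:56 − 110 min = 08:06.
The closing segment ends at 08:06 + 260 min = 12:26.
The interview segment starts at 12:26 − 345 min = 06:41.
The post-show starts at 06:41 + 85 min = 08:06.
The closing segment starts at 08:06 + 245 min = 12:11.

12:11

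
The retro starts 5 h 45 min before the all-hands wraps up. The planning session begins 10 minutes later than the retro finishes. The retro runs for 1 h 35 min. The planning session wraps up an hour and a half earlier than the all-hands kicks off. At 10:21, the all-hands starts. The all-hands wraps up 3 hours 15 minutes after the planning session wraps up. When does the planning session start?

The planning session ends at 10:21 − 90 min = 08:51.
The all-hands ends at 08:51 + 195 min = 12:06.
The retro starts at 12:06 − 345 min = 06:21.
The retro ends at 06:21 + 95 min = 07:56.
The planning session starts at 07:56 + 10 min = 08:06.

08:06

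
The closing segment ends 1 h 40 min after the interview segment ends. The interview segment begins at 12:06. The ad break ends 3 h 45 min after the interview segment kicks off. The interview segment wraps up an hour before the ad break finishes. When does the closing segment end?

The ad break ends at 12:06 + 225 min = 15:51.
The interview segment ends at 15:51 − 60 min = 14:51.
The closing segment ends at 14:51 + 100 min = 16:31.

16:31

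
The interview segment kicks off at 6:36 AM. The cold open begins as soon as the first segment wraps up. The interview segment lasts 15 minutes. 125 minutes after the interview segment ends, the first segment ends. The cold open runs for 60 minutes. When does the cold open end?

The interview segment ends at 6:36 AM + 15 min = 6:51 AM.
The first segment ends at 6:51 AM + 125 min = 8:56 AM.
So the cold open starts at 8:56 AM.
The cold open ends at 8:56 AM + 60 min = 9:56 AM.

9:56 AM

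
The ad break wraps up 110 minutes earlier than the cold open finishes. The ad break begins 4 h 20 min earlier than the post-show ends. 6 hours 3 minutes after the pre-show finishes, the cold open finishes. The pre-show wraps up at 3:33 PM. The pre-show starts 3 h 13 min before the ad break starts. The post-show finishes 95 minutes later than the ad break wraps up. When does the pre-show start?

The cold open ends at 3:33 PM + 363 min = 9:36 PM.
The ad break ends at 9:36 PM − 110 min = 7:46 PM.
The post-show ends at 7:46 PM + 95 min = 9:21 PM.
The ad break starts at 9:21 PM − 260 min = 5:01 PM.
The pre-show starts at 5:01 PM − 193 min = 1:48 PM.

1:48 PM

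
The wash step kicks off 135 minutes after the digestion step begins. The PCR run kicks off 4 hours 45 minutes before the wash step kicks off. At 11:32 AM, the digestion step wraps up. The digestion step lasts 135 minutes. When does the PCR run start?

6:47 AM

The digestion step starts at 11:32 AM − 135 min = 9:17 AM.
The wash step starts at 9:17 AM + 135 min = 11:32 AM.
The PCR run starts at 11:32 AM − 285 min = 6:47 AM.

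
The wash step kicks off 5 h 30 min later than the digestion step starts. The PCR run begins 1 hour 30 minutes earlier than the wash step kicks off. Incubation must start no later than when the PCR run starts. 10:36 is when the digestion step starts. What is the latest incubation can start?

14:36

The wash step starts at 10:36 + 330 min = 16:06.
The PCR run starts at 16:06 − 90 min = 14:36.
Incubation is bounded by the PCR run, so the latest it can start is 14:36.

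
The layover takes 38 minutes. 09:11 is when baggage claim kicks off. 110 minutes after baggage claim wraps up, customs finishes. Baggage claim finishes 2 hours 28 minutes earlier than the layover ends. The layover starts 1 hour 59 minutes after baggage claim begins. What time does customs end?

The layover starts at 09:11 + 119 min = 11:10.
The layover ends at 11:10 + 38 min = 11:48.
Baggage claim ends at 11:48 − 148 min = 09:20.
Customs ends at 09:20 + 110 min = 11:10.

11:10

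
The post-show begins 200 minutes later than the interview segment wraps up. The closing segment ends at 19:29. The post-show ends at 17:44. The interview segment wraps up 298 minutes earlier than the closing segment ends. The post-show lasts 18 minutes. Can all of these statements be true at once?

The interview segment ends at 19:29 − 298 min = 14:31.
The post-show starts at 14:31 + 200 min = 17:51.
The post-show ends at 17:51 + 18 min = 18:09.
But the post-show is also said to end at 17:44 — a 25-minute conflict.

No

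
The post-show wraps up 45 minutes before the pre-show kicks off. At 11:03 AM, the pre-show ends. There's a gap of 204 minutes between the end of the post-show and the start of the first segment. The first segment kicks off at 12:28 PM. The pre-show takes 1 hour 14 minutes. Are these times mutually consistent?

Yes

The pre-show starts at 11:03 AM − 74 min = 9:49 AM.
The post-show ends at 9:49 AM − 45 min = 9:04 AM.
The first segment starts at 9:04 AM + 204 min = 12:28 PM.
That matches the stated 12:28 PM, so the schedule is consistent.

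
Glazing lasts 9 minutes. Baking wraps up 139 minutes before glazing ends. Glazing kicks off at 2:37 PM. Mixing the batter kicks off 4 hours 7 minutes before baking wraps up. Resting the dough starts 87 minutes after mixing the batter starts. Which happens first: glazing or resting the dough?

resting the dough

Glazing ends at 2:37 PM + 9 min = 2:46 PM.
Baking ends at 2:46 PM − 139 min = 12:27 PM.
Mixing the batter starts at 12:27 PM − 247 min = 8:20 AM.
Resting the dough starts at 8:20 AM + 87 min = 9:47 AM.
Glazing starts at 2:37 PM and resting the dough starts at 9:47 AM, so resting the dough is first.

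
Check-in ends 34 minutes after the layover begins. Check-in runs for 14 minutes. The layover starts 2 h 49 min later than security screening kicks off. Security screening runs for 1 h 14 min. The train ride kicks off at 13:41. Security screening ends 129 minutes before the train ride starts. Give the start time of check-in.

13:27

Security screening ends at 13:41 − 129 min = 11:32.
Security screening starts at 11:32 − 74 min = 10:18.
The layover starts at 10:18 + 169 min = 13:07.
Check-in ends at 13:07 + 34 min = 13:41.
Check-in starts at 13:41 − 14 min = 13:27.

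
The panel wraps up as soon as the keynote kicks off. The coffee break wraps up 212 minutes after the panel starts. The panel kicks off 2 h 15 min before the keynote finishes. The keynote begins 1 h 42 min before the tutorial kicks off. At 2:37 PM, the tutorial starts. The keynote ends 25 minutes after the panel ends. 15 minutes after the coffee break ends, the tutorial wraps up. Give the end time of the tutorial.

2:52 PM

The keynote starts at 2:37 PM − 102 min = 12:55 PM.
So the panel ends at 12:55 PM.
The keynote ends at 12:55 PM + 25 min = 1:20 PM.
The panel starts at 1:20 PM − 135 min = 11:05 AM.
The coffee break ends at 11:05 AM + 212 min = 2:37 PM.
The tutorial ends at 2:37 PM + 15 min = 2:52 PM.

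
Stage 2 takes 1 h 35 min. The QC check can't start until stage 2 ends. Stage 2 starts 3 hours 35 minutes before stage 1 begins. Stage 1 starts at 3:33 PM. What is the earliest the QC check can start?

1:33 PM

Stage 2 starts at 3:33 PM − 215 min = 11:58 AM.
Stage 2 ends at 11:58 AM + 95 min = 1:33 PM.
The QC check is bounded by stage 2, so the earliest it can start is 1:33 PM.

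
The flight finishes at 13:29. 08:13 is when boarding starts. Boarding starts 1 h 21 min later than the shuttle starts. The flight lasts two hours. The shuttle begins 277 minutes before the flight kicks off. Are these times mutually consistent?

Yes

The flight starts at 13:29 − 120 min = 11:29.
The shuttle starts at 11:29 − 277 min = 06:52.
Boarding starts at 06:52 + 81 min = 08:13.
That matches the stated 08:13, so the schedule is consistent.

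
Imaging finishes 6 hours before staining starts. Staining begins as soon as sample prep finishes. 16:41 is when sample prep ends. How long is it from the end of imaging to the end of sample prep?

360 minutes

Staining starts at 16:41.
Imaging ends at 16:41 − 360 min = 10:41.
From 10:41 to 16:41 is 360 minutes.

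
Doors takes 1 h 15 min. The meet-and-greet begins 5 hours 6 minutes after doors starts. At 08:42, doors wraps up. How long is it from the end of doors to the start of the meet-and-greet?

231 minutes

Doors starts at 08:42 − 75 min = 07:27.
The meet-and-greet starts at 07:27 + 306 min = 12:33.
From 08:42 to 12:33 is 231 minutes.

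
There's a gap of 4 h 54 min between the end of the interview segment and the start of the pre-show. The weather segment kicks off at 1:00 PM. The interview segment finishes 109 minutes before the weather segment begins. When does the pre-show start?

The interview segment ends at 1:00 PM − 109 min = 11:11 AM.
The pre-show starts at 11:11 AM + 294 min = 4:05 PM.

4:05 PM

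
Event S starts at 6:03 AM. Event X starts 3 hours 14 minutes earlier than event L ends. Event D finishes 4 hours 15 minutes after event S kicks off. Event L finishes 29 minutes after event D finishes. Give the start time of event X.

7:33 AM

Event D ends at 6:03 AM + 255 min = 10:18 AM.
Event L ends at 10:18 AM + 29 min = 10:47 AM.
Event X starts at 10:47 AM − 194 min = 7:33 AM.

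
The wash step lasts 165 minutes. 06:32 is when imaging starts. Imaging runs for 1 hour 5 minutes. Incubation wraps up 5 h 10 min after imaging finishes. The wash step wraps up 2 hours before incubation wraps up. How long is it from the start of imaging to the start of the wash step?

1.5 hours

Imaging ends at 06:32 + 65 min = 07:37.
Incubation ends at 07:37 + 310 min = 12:47.
The wash step ends at 12:47 − 120 min = 10:47.
The wash step starts at 10:47 − 165 min = 08:02.
From 06:32 to 08:02 is 1.5 hours.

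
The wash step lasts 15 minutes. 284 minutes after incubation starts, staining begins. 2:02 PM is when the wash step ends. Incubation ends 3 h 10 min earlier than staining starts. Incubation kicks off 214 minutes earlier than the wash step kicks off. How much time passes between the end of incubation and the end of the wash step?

The wash step starts at 2:02 PM − 15 min = 1:47 PM.
Incubation starts at 1:47 PM − 214 min = 10:13 AM.
Staining starts at 10:13 AM + 284 min = 2:57 PM.
Incubation ends at 2:57 PM − 190 min = 11:47 AM.
From 11:47 AM to 2:02 PM is 2 hours 15 minutes.

2 hours 15 minutes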